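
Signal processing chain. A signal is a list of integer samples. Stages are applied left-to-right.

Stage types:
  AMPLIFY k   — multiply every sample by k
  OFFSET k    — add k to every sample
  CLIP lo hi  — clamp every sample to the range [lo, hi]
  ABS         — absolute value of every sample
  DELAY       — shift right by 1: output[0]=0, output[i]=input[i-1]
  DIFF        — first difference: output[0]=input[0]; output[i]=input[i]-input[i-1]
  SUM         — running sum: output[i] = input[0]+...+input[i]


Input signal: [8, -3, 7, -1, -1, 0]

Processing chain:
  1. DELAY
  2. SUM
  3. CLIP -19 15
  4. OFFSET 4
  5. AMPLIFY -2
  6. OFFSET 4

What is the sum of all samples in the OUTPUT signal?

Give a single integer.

Input: [8, -3, 7, -1, -1, 0]
Stage 1 (DELAY): [0, 8, -3, 7, -1, -1] = [0, 8, -3, 7, -1, -1] -> [0, 8, -3, 7, -1, -1]
Stage 2 (SUM): sum[0..0]=0, sum[0..1]=8, sum[0..2]=5, sum[0..3]=12, sum[0..4]=11, sum[0..5]=10 -> [0, 8, 5, 12, 11, 10]
Stage 3 (CLIP -19 15): clip(0,-19,15)=0, clip(8,-19,15)=8, clip(5,-19,15)=5, clip(12,-19,15)=12, clip(11,-19,15)=11, clip(10,-19,15)=10 -> [0, 8, 5, 12, 11, 10]
Stage 4 (OFFSET 4): 0+4=4, 8+4=12, 5+4=9, 12+4=16, 11+4=15, 10+4=14 -> [4, 12, 9, 16, 15, 14]
Stage 5 (AMPLIFY -2): 4*-2=-8, 12*-2=-24, 9*-2=-18, 16*-2=-32, 15*-2=-30, 14*-2=-28 -> [-8, -24, -18, -32, -30, -28]
Stage 6 (OFFSET 4): -8+4=-4, -24+4=-20, -18+4=-14, -32+4=-28, -30+4=-26, -28+4=-24 -> [-4, -20, -14, -28, -26, -24]
Output sum: -116

Answer: -116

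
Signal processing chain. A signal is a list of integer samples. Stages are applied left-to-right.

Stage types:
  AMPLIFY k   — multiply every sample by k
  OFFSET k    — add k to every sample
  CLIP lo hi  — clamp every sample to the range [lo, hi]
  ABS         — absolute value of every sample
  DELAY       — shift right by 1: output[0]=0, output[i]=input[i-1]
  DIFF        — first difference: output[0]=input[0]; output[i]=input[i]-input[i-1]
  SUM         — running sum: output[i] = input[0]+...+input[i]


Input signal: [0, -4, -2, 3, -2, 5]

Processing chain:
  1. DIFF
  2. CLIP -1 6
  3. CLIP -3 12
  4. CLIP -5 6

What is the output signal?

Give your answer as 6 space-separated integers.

Answer: 0 -1 2 5 -1 6

Derivation:
Input: [0, -4, -2, 3, -2, 5]
Stage 1 (DIFF): s[0]=0, -4-0=-4, -2--4=2, 3--2=5, -2-3=-5, 5--2=7 -> [0, -4, 2, 5, -5, 7]
Stage 2 (CLIP -1 6): clip(0,-1,6)=0, clip(-4,-1,6)=-1, clip(2,-1,6)=2, clip(5,-1,6)=5, clip(-5,-1,6)=-1, clip(7,-1,6)=6 -> [0, -1, 2, 5, -1, 6]
Stage 3 (CLIP -3 12): clip(0,-3,12)=0, clip(-1,-3,12)=-1, clip(2,-3,12)=2, clip(5,-3,12)=5, clip(-1,-3,12)=-1, clip(6,-3,12)=6 -> [0, -1, 2, 5, -1, 6]
Stage 4 (CLIP -5 6): clip(0,-5,6)=0, clip(-1,-5,6)=-1, clip(2,-5,6)=2, clip(5,-5,6)=5, clip(-1,-5,6)=-1, clip(6,-5,6)=6 -> [0, -1, 2, 5, -1, 6]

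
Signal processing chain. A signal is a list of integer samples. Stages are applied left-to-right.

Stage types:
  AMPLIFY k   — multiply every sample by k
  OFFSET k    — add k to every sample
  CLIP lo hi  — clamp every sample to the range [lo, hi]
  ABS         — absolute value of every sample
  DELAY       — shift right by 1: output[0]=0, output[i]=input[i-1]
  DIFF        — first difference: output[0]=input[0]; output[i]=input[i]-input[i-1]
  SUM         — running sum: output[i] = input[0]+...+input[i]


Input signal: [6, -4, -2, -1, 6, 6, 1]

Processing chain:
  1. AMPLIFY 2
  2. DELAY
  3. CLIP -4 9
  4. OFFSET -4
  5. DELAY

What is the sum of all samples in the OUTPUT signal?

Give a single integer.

Input: [6, -4, -2, -1, 6, 6, 1]
Stage 1 (AMPLIFY 2): 6*2=12, -4*2=-8, -2*2=-4, -1*2=-2, 6*2=12, 6*2=12, 1*2=2 -> [12, -8, -4, -2, 12, 12, 2]
Stage 2 (DELAY): [0, 12, -8, -4, -2, 12, 12] = [0, 12, -8, -4, -2, 12, 12] -> [0, 12, -8, -4, -2, 12, 12]
Stage 3 (CLIP -4 9): clip(0,-4,9)=0, clip(12,-4,9)=9, clip(-8,-4,9)=-4, clip(-4,-4,9)=-4, clip(-2,-4,9)=-2, clip(12,-4,9)=9, clip(12,-4,9)=9 -> [0, 9, -4, -4, -2, 9, 9]
Stage 4 (OFFSET -4): 0+-4=-4, 9+-4=5, -4+-4=-8, -4+-4=-8, -2+-4=-6, 9+-4=5, 9+-4=5 -> [-4, 5, -8, -8, -6, 5, 5]
Stage 5 (DELAY): [0, -4, 5, -8, -8, -6, 5] = [0, -4, 5, -8, -8, -6, 5] -> [0, -4, 5, -8, -8, -6, 5]
Output sum: -16

Answer: -16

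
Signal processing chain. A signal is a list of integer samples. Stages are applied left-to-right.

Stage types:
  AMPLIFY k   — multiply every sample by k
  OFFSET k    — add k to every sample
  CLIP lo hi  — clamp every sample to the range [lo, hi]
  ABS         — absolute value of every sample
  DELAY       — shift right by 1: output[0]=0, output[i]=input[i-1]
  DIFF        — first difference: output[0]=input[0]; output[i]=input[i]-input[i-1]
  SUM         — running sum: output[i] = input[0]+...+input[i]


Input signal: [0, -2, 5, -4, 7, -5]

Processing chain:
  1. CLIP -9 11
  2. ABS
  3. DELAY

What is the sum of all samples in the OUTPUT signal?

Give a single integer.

Answer: 18

Derivation:
Input: [0, -2, 5, -4, 7, -5]
Stage 1 (CLIP -9 11): clip(0,-9,11)=0, clip(-2,-9,11)=-2, clip(5,-9,11)=5, clip(-4,-9,11)=-4, clip(7,-9,11)=7, clip(-5,-9,11)=-5 -> [0, -2, 5, -4, 7, -5]
Stage 2 (ABS): |0|=0, |-2|=2, |5|=5, |-4|=4, |7|=7, |-5|=5 -> [0, 2, 5, 4, 7, 5]
Stage 3 (DELAY): [0, 0, 2, 5, 4, 7] = [0, 0, 2, 5, 4, 7] -> [0, 0, 2, 5, 4, 7]
Output sum: 18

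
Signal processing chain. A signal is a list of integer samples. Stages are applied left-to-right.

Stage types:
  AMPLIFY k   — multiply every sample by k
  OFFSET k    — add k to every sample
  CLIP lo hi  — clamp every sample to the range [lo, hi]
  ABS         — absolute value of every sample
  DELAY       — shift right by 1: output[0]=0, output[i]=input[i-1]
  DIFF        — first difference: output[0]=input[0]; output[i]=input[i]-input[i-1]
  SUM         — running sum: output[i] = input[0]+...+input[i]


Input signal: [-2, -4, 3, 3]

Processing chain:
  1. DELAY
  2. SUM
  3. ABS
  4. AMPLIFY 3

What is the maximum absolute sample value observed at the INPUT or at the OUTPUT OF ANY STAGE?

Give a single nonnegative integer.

Input: [-2, -4, 3, 3] (max |s|=4)
Stage 1 (DELAY): [0, -2, -4, 3] = [0, -2, -4, 3] -> [0, -2, -4, 3] (max |s|=4)
Stage 2 (SUM): sum[0..0]=0, sum[0..1]=-2, sum[0..2]=-6, sum[0..3]=-3 -> [0, -2, -6, -3] (max |s|=6)
Stage 3 (ABS): |0|=0, |-2|=2, |-6|=6, |-3|=3 -> [0, 2, 6, 3] (max |s|=6)
Stage 4 (AMPLIFY 3): 0*3=0, 2*3=6, 6*3=18, 3*3=9 -> [0, 6, 18, 9] (max |s|=18)
Overall max amplitude: 18

Answer: 18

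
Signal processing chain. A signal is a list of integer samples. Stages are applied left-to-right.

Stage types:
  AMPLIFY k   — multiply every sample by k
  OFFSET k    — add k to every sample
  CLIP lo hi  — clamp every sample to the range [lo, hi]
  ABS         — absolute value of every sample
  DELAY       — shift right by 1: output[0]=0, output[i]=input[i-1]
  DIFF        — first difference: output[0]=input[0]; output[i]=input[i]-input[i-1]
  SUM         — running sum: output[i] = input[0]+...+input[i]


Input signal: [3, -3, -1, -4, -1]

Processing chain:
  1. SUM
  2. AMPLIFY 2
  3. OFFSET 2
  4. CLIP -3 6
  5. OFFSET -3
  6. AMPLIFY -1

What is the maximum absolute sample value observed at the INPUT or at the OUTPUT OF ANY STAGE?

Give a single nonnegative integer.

Input: [3, -3, -1, -4, -1] (max |s|=4)
Stage 1 (SUM): sum[0..0]=3, sum[0..1]=0, sum[0..2]=-1, sum[0..3]=-5, sum[0..4]=-6 -> [3, 0, -1, -5, -6] (max |s|=6)
Stage 2 (AMPLIFY 2): 3*2=6, 0*2=0, -1*2=-2, -5*2=-10, -6*2=-12 -> [6, 0, -2, -10, -12] (max |s|=12)
Stage 3 (OFFSET 2): 6+2=8, 0+2=2, -2+2=0, -10+2=-8, -12+2=-10 -> [8, 2, 0, -8, -10] (max |s|=10)
Stage 4 (CLIP -3 6): clip(8,-3,6)=6, clip(2,-3,6)=2, clip(0,-3,6)=0, clip(-8,-3,6)=-3, clip(-10,-3,6)=-3 -> [6, 2, 0, -3, -3] (max |s|=6)
Stage 5 (OFFSET -3): 6+-3=3, 2+-3=-1, 0+-3=-3, -3+-3=-6, -3+-3=-6 -> [3, -1, -3, -6, -6] (max |s|=6)
Stage 6 (AMPLIFY -1): 3*-1=-3, -1*-1=1, -3*-1=3, -6*-1=6, -6*-1=6 -> [-3, 1, 3, 6, 6] (max |s|=6)
Overall max amplitude: 12

Answer: 12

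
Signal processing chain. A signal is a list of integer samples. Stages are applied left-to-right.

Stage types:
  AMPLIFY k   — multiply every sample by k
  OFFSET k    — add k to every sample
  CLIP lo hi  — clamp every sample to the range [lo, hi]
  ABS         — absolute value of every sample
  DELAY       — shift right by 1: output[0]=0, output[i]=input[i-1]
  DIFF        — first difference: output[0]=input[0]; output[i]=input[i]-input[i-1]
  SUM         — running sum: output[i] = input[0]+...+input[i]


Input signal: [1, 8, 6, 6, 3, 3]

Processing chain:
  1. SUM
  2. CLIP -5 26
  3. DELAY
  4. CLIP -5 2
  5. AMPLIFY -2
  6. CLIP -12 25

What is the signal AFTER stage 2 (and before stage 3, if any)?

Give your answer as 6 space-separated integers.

Answer: 1 9 15 21 24 26

Derivation:
Input: [1, 8, 6, 6, 3, 3]
Stage 1 (SUM): sum[0..0]=1, sum[0..1]=9, sum[0..2]=15, sum[0..3]=21, sum[0..4]=24, sum[0..5]=27 -> [1, 9, 15, 21, 24, 27]
Stage 2 (CLIP -5 26): clip(1,-5,26)=1, clip(9,-5,26)=9, clip(15,-5,26)=15, clip(21,-5,26)=21, clip(24,-5,26)=24, clip(27,-5,26)=26 -> [1, 9, 15, 21, 24, 26]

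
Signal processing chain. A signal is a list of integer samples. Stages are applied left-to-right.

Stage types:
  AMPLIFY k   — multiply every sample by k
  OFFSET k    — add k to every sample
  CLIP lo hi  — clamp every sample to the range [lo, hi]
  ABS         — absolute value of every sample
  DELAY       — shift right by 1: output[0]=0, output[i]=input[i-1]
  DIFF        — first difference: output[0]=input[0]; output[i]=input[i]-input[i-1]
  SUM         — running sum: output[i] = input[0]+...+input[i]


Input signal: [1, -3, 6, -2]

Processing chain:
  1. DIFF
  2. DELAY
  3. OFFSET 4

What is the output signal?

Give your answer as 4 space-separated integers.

Answer: 4 5 0 13

Derivation:
Input: [1, -3, 6, -2]
Stage 1 (DIFF): s[0]=1, -3-1=-4, 6--3=9, -2-6=-8 -> [1, -4, 9, -8]
Stage 2 (DELAY): [0, 1, -4, 9] = [0, 1, -4, 9] -> [0, 1, -4, 9]
Stage 3 (OFFSET 4): 0+4=4, 1+4=5, -4+4=0, 9+4=13 -> [4, 5, 0, 13]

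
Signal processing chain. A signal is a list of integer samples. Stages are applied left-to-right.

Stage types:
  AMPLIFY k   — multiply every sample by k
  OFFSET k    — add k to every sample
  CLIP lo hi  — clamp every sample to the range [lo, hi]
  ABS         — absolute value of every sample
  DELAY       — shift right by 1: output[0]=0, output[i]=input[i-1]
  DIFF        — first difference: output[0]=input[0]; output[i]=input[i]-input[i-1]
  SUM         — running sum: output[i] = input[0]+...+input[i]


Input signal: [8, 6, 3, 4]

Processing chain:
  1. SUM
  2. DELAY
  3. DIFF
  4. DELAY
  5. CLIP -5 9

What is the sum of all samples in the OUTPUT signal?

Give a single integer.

Input: [8, 6, 3, 4]
Stage 1 (SUM): sum[0..0]=8, sum[0..1]=14, sum[0..2]=17, sum[0..3]=21 -> [8, 14, 17, 21]
Stage 2 (DELAY): [0, 8, 14, 17] = [0, 8, 14, 17] -> [0, 8, 14, 17]
Stage 3 (DIFF): s[0]=0, 8-0=8, 14-8=6, 17-14=3 -> [0, 8, 6, 3]
Stage 4 (DELAY): [0, 0, 8, 6] = [0, 0, 8, 6] -> [0, 0, 8, 6]
Stage 5 (CLIP -5 9): clip(0,-5,9)=0, clip(0,-5,9)=0, clip(8,-5,9)=8, clip(6,-5,9)=6 -> [0, 0, 8, 6]
Output sum: 14

Answer: 14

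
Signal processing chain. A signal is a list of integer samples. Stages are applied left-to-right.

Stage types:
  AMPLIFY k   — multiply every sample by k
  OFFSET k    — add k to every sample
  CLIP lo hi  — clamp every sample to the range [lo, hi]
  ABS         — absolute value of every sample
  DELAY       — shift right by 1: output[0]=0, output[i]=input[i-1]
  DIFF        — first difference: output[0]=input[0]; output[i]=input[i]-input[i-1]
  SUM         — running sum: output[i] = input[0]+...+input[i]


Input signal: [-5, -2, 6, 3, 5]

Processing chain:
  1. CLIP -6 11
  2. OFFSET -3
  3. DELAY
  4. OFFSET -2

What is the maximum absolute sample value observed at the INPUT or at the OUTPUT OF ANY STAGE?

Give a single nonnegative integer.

Answer: 10

Derivation:
Input: [-5, -2, 6, 3, 5] (max |s|=6)
Stage 1 (CLIP -6 11): clip(-5,-6,11)=-5, clip(-2,-6,11)=-2, clip(6,-6,11)=6, clip(3,-6,11)=3, clip(5,-6,11)=5 -> [-5, -2, 6, 3, 5] (max |s|=6)
Stage 2 (OFFSET -3): -5+-3=-8, -2+-3=-5, 6+-3=3, 3+-3=0, 5+-3=2 -> [-8, -5, 3, 0, 2] (max |s|=8)
Stage 3 (DELAY): [0, -8, -5, 3, 0] = [0, -8, -5, 3, 0] -> [0, -8, -5, 3, 0] (max |s|=8)
Stage 4 (OFFSET -2): 0+-2=-2, -8+-2=-10, -5+-2=-7, 3+-2=1, 0+-2=-2 -> [-2, -10, -7, 1, -2] (max |s|=10)
Overall max amplitude: 10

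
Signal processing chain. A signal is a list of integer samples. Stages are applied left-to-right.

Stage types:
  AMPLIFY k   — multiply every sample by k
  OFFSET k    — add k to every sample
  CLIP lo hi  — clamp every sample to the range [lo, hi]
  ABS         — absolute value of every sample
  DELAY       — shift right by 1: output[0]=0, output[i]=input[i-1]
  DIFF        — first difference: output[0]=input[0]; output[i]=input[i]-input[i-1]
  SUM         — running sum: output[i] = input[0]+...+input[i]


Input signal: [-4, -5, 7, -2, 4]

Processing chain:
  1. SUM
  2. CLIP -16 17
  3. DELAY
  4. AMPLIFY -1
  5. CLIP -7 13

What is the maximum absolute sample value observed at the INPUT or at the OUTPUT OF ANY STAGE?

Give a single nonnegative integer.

Input: [-4, -5, 7, -2, 4] (max |s|=7)
Stage 1 (SUM): sum[0..0]=-4, sum[0..1]=-9, sum[0..2]=-2, sum[0..3]=-4, sum[0..4]=0 -> [-4, -9, -2, -4, 0] (max |s|=9)
Stage 2 (CLIP -16 17): clip(-4,-16,17)=-4, clip(-9,-16,17)=-9, clip(-2,-16,17)=-2, clip(-4,-16,17)=-4, clip(0,-16,17)=0 -> [-4, -9, -2, -4, 0] (max |s|=9)
Stage 3 (DELAY): [0, -4, -9, -2, -4] = [0, -4, -9, -2, -4] -> [0, -4, -9, -2, -4] (max |s|=9)
Stage 4 (AMPLIFY -1): 0*-1=0, -4*-1=4, -9*-1=9, -2*-1=2, -4*-1=4 -> [0, 4, 9, 2, 4] (max |s|=9)
Stage 5 (CLIP -7 13): clip(0,-7,13)=0, clip(4,-7,13)=4, clip(9,-7,13)=9, clip(2,-7,13)=2, clip(4,-7,13)=4 -> [0, 4, 9, 2, 4] (max |s|=9)
Overall max amplitude: 9

Answer: 9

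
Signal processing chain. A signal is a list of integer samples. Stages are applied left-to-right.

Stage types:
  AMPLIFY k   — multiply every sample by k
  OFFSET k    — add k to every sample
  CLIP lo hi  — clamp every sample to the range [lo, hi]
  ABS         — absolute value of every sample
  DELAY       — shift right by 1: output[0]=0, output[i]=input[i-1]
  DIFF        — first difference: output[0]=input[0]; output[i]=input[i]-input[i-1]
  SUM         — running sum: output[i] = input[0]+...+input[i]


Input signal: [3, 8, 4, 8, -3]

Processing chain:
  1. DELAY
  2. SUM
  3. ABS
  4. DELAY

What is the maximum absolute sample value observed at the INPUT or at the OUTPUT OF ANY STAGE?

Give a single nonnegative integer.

Input: [3, 8, 4, 8, -3] (max |s|=8)
Stage 1 (DELAY): [0, 3, 8, 4, 8] = [0, 3, 8, 4, 8] -> [0, 3, 8, 4, 8] (max |s|=8)
Stage 2 (SUM): sum[0..0]=0, sum[0..1]=3, sum[0..2]=11, sum[0..3]=15, sum[0..4]=23 -> [0, 3, 11, 15, 23] (max |s|=23)
Stage 3 (ABS): |0|=0, |3|=3, |11|=11, |15|=15, |23|=23 -> [0, 3, 11, 15, 23] (max |s|=23)
Stage 4 (DELAY): [0, 0, 3, 11, 15] = [0, 0, 3, 11, 15] -> [0, 0, 3, 11, 15] (max |s|=15)
Overall max amplitude: 23

Answer: 23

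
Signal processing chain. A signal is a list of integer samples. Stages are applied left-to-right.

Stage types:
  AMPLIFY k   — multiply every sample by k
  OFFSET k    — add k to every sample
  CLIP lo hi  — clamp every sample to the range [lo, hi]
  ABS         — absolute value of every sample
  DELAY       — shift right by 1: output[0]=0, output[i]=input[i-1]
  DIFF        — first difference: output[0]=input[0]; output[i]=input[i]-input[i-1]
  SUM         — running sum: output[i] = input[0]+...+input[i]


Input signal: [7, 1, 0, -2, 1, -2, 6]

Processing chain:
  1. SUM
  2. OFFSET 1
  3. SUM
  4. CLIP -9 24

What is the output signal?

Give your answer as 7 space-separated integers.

Input: [7, 1, 0, -2, 1, -2, 6]
Stage 1 (SUM): sum[0..0]=7, sum[0..1]=8, sum[0..2]=8, sum[0..3]=6, sum[0..4]=7, sum[0..5]=5, sum[0..6]=11 -> [7, 8, 8, 6, 7, 5, 11]
Stage 2 (OFFSET 1): 7+1=8, 8+1=9, 8+1=9, 6+1=7, 7+1=8, 5+1=6, 11+1=12 -> [8, 9, 9, 7, 8, 6, 12]
Stage 3 (SUM): sum[0..0]=8, sum[0..1]=17, sum[0..2]=26, sum[0..3]=33, sum[0..4]=41, sum[0..5]=47, sum[0..6]=59 -> [8, 17, 26, 33, 41, 47, 59]
Stage 4 (CLIP -9 24): clip(8,-9,24)=8, clip(17,-9,24)=17, clip(26,-9,24)=24, clip(33,-9,24)=24, clip(41,-9,24)=24, clip(47,-9,24)=24, clip(59,-9,24)=24 -> [8, 17, 24, 24, 24, 24, 24]

Answer: 8 17 24 24 24 24 24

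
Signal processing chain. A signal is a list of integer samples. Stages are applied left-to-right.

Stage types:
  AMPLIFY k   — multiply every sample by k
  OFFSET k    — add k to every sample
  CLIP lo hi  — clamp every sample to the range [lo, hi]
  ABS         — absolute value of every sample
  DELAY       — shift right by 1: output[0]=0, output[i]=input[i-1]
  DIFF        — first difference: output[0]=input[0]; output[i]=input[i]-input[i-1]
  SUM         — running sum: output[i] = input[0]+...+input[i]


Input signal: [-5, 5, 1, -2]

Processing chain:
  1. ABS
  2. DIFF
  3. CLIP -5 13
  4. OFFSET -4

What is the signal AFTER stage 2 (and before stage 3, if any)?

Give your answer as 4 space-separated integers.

Input: [-5, 5, 1, -2]
Stage 1 (ABS): |-5|=5, |5|=5, |1|=1, |-2|=2 -> [5, 5, 1, 2]
Stage 2 (DIFF): s[0]=5, 5-5=0, 1-5=-4, 2-1=1 -> [5, 0, -4, 1]

Answer: 5 0 -4 1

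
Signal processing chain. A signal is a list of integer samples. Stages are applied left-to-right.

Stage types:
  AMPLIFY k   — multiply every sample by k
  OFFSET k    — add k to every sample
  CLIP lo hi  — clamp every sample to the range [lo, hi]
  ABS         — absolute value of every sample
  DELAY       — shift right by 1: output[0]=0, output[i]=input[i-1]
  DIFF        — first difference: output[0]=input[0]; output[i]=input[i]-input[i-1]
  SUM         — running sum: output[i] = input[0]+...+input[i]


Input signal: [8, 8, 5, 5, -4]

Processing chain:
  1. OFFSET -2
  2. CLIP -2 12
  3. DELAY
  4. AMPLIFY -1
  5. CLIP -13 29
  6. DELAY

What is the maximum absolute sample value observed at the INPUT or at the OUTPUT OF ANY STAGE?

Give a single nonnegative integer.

Answer: 8

Derivation:
Input: [8, 8, 5, 5, -4] (max |s|=8)
Stage 1 (OFFSET -2): 8+-2=6, 8+-2=6, 5+-2=3, 5+-2=3, -4+-2=-6 -> [6, 6, 3, 3, -6] (max |s|=6)
Stage 2 (CLIP -2 12): clip(6,-2,12)=6, clip(6,-2,12)=6, clip(3,-2,12)=3, clip(3,-2,12)=3, clip(-6,-2,12)=-2 -> [6, 6, 3, 3, -2] (max |s|=6)
Stage 3 (DELAY): [0, 6, 6, 3, 3] = [0, 6, 6, 3, 3] -> [0, 6, 6, 3, 3] (max |s|=6)
Stage 4 (AMPLIFY -1): 0*-1=0, 6*-1=-6, 6*-1=-6, 3*-1=-3, 3*-1=-3 -> [0, -6, -6, -3, -3] (max |s|=6)
Stage 5 (CLIP -13 29): clip(0,-13,29)=0, clip(-6,-13,29)=-6, clip(-6,-13,29)=-6, clip(-3,-13,29)=-3, clip(-3,-13,29)=-3 -> [0, -6, -6, -3, -3] (max |s|=6)
Stage 6 (DELAY): [0, 0, -6, -6, -3] = [0, 0, -6, -6, -3] -> [0, 0, -6, -6, -3] (max |s|=6)
Overall max amplitude: 8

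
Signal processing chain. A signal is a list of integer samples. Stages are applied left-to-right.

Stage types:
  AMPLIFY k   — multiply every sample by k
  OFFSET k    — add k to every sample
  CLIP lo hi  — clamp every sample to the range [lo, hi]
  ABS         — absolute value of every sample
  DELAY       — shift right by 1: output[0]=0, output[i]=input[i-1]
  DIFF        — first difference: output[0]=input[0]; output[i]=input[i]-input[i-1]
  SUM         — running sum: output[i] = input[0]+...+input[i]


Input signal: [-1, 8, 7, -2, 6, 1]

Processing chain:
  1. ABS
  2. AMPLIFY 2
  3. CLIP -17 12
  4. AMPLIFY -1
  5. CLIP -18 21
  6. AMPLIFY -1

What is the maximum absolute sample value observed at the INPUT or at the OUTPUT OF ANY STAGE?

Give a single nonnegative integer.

Input: [-1, 8, 7, -2, 6, 1] (max |s|=8)
Stage 1 (ABS): |-1|=1, |8|=8, |7|=7, |-2|=2, |6|=6, |1|=1 -> [1, 8, 7, 2, 6, 1] (max |s|=8)
Stage 2 (AMPLIFY 2): 1*2=2, 8*2=16, 7*2=14, 2*2=4, 6*2=12, 1*2=2 -> [2, 16, 14, 4, 12, 2] (max |s|=16)
Stage 3 (CLIP -17 12): clip(2,-17,12)=2, clip(16,-17,12)=12, clip(14,-17,12)=12, clip(4,-17,12)=4, clip(12,-17,12)=12, clip(2,-17,12)=2 -> [2, 12, 12, 4, 12, 2] (max |s|=12)
Stage 4 (AMPLIFY -1): 2*-1=-2, 12*-1=-12, 12*-1=-12, 4*-1=-4, 12*-1=-12, 2*-1=-2 -> [-2, -12, -12, -4, -12, -2] (max |s|=12)
Stage 5 (CLIP -18 21): clip(-2,-18,21)=-2, clip(-12,-18,21)=-12, clip(-12,-18,21)=-12, clip(-4,-18,21)=-4, clip(-12,-18,21)=-12, clip(-2,-18,21)=-2 -> [-2, -12, -12, -4, -12, -2] (max |s|=12)
Stage 6 (AMPLIFY -1): -2*-1=2, -12*-1=12, -12*-1=12, -4*-1=4, -12*-1=12, -2*-1=2 -> [2, 12, 12, 4, 12, 2] (max |s|=12)
Overall max amplitude: 16

Answer: 16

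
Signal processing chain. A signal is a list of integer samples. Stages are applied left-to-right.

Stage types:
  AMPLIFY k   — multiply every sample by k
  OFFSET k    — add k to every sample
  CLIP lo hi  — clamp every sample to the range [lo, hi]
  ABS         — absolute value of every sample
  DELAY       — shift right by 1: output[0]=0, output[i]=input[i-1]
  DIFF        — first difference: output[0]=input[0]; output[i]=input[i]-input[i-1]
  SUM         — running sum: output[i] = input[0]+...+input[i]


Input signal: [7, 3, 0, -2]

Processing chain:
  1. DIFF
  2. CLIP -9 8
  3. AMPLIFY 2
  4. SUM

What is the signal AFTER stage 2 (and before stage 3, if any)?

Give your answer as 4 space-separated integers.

Answer: 7 -4 -3 -2

Derivation:
Input: [7, 3, 0, -2]
Stage 1 (DIFF): s[0]=7, 3-7=-4, 0-3=-3, -2-0=-2 -> [7, -4, -3, -2]
Stage 2 (CLIP -9 8): clip(7,-9,8)=7, clip(-4,-9,8)=-4, clip(-3,-9,8)=-3, clip(-2,-9,8)=-2 -> [7, -4, -3, -2]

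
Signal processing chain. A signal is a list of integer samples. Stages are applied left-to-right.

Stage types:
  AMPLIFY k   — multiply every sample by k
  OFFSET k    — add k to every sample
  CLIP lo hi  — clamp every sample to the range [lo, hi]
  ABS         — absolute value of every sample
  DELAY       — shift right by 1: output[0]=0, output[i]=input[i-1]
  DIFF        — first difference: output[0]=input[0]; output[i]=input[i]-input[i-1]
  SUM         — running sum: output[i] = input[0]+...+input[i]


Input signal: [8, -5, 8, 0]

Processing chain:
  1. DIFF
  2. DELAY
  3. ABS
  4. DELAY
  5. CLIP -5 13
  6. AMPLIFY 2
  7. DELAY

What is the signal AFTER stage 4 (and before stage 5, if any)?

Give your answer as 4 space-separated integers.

Answer: 0 0 8 13

Derivation:
Input: [8, -5, 8, 0]
Stage 1 (DIFF): s[0]=8, -5-8=-13, 8--5=13, 0-8=-8 -> [8, -13, 13, -8]
Stage 2 (DELAY): [0, 8, -13, 13] = [0, 8, -13, 13] -> [0, 8, -13, 13]
Stage 3 (ABS): |0|=0, |8|=8, |-13|=13, |13|=13 -> [0, 8, 13, 13]
Stage 4 (DELAY): [0, 0, 8, 13] = [0, 0, 8, 13] -> [0, 0, 8, 13]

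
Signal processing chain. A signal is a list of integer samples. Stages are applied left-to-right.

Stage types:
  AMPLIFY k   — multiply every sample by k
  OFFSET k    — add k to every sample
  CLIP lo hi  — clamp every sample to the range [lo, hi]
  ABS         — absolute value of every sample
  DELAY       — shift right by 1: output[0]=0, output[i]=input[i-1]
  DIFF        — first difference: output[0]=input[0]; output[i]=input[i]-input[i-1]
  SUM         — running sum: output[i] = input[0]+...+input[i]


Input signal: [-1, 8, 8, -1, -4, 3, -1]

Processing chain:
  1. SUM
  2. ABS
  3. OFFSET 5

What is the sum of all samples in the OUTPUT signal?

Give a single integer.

Answer: 107

Derivation:
Input: [-1, 8, 8, -1, -4, 3, -1]
Stage 1 (SUM): sum[0..0]=-1, sum[0..1]=7, sum[0..2]=15, sum[0..3]=14, sum[0..4]=10, sum[0..5]=13, sum[0..6]=12 -> [-1, 7, 15, 14, 10, 13, 12]
Stage 2 (ABS): |-1|=1, |7|=7, |15|=15, |14|=14, |10|=10, |13|=13, |12|=12 -> [1, 7, 15, 14, 10, 13, 12]
Stage 3 (OFFSET 5): 1+5=6, 7+5=12, 15+5=20, 14+5=19, 10+5=15, 13+5=18, 12+5=17 -> [6, 12, 20, 19, 15, 18, 17]
Output sum: 107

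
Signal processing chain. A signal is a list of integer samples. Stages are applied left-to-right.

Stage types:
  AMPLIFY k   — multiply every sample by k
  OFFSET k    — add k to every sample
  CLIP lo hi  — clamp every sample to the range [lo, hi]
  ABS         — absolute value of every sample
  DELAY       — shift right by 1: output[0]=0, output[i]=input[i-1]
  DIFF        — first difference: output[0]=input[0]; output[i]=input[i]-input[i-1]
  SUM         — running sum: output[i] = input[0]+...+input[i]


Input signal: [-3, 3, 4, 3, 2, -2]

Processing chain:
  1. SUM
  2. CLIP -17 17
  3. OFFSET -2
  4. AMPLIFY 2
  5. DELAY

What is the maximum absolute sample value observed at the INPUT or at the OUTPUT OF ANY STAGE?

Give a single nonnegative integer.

Answer: 14

Derivation:
Input: [-3, 3, 4, 3, 2, -2] (max |s|=4)
Stage 1 (SUM): sum[0..0]=-3, sum[0..1]=0, sum[0..2]=4, sum[0..3]=7, sum[0..4]=9, sum[0..5]=7 -> [-3, 0, 4, 7, 9, 7] (max |s|=9)
Stage 2 (CLIP -17 17): clip(-3,-17,17)=-3, clip(0,-17,17)=0, clip(4,-17,17)=4, clip(7,-17,17)=7, clip(9,-17,17)=9, clip(7,-17,17)=7 -> [-3, 0, 4, 7, 9, 7] (max |s|=9)
Stage 3 (OFFSET -2): -3+-2=-5, 0+-2=-2, 4+-2=2, 7+-2=5, 9+-2=7, 7+-2=5 -> [-5, -2, 2, 5, 7, 5] (max |s|=7)
Stage 4 (AMPLIFY 2): -5*2=-10, -2*2=-4, 2*2=4, 5*2=10, 7*2=14, 5*2=10 -> [-10, -4, 4, 10, 14, 10] (max |s|=14)
Stage 5 (DELAY): [0, -10, -4, 4, 10, 14] = [0, -10, -4, 4, 10, 14] -> [0, -10, -4, 4, 10, 14] (max |s|=14)
Overall max amplitude: 14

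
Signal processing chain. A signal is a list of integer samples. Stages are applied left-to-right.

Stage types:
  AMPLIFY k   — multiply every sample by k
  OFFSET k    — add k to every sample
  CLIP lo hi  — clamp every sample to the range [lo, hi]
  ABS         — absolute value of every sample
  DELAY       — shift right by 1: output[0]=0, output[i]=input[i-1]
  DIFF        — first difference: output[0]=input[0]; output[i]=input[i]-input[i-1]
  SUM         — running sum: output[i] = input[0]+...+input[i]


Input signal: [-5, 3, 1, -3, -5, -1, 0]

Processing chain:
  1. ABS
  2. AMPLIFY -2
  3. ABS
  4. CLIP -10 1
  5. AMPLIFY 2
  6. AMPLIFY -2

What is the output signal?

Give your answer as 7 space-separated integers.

Input: [-5, 3, 1, -3, -5, -1, 0]
Stage 1 (ABS): |-5|=5, |3|=3, |1|=1, |-3|=3, |-5|=5, |-1|=1, |0|=0 -> [5, 3, 1, 3, 5, 1, 0]
Stage 2 (AMPLIFY -2): 5*-2=-10, 3*-2=-6, 1*-2=-2, 3*-2=-6, 5*-2=-10, 1*-2=-2, 0*-2=0 -> [-10, -6, -2, -6, -10, -2, 0]
Stage 3 (ABS): |-10|=10, |-6|=6, |-2|=2, |-6|=6, |-10|=10, |-2|=2, |0|=0 -> [10, 6, 2, 6, 10, 2, 0]
Stage 4 (CLIP -10 1): clip(10,-10,1)=1, clip(6,-10,1)=1, clip(2,-10,1)=1, clip(6,-10,1)=1, clip(10,-10,1)=1, clip(2,-10,1)=1, clip(0,-10,1)=0 -> [1, 1, 1, 1, 1, 1, 0]
Stage 5 (AMPLIFY 2): 1*2=2, 1*2=2, 1*2=2, 1*2=2, 1*2=2, 1*2=2, 0*2=0 -> [2, 2, 2, 2, 2, 2, 0]
Stage 6 (AMPLIFY -2): 2*-2=-4, 2*-2=-4, 2*-2=-4, 2*-2=-4, 2*-2=-4, 2*-2=-4, 0*-2=0 -> [-4, -4, -4, -4, -4, -4, 0]

Answer: -4 -4 -4 -4 -4 -4 0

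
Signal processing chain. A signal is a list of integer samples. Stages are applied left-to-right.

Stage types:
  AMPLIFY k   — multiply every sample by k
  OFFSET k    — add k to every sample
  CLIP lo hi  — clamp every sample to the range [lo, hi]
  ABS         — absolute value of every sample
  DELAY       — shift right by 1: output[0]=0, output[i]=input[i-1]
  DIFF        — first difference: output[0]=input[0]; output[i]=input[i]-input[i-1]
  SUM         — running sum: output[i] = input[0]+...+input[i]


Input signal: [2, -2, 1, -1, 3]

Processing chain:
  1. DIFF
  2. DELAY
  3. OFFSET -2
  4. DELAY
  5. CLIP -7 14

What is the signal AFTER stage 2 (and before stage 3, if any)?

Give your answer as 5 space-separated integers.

Input: [2, -2, 1, -1, 3]
Stage 1 (DIFF): s[0]=2, -2-2=-4, 1--2=3, -1-1=-2, 3--1=4 -> [2, -4, 3, -2, 4]
Stage 2 (DELAY): [0, 2, -4, 3, -2] = [0, 2, -4, 3, -2] -> [0, 2, -4, 3, -2]

Answer: 0 2 -4 3 -2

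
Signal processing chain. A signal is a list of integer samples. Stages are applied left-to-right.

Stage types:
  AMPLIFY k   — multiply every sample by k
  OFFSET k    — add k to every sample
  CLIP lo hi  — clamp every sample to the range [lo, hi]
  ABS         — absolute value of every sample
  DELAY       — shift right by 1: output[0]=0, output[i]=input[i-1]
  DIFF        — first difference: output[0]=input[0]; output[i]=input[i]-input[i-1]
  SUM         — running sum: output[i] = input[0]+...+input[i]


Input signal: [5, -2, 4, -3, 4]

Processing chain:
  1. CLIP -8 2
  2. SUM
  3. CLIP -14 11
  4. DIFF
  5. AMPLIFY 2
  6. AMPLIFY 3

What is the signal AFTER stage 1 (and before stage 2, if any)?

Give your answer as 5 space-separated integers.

Input: [5, -2, 4, -3, 4]
Stage 1 (CLIP -8 2): clip(5,-8,2)=2, clip(-2,-8,2)=-2, clip(4,-8,2)=2, clip(-3,-8,2)=-3, clip(4,-8,2)=2 -> [2, -2, 2, -3, 2]

Answer: 2 -2 2 -3 2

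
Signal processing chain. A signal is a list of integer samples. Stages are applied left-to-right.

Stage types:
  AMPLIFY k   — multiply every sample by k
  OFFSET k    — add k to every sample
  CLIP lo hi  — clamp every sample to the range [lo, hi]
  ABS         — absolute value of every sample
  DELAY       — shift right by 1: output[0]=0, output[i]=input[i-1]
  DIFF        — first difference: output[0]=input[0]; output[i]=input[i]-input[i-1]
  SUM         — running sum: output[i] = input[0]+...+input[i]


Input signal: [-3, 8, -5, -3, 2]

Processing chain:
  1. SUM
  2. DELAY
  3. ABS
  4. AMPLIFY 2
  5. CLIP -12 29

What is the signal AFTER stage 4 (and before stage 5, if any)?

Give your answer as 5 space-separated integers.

Input: [-3, 8, -5, -3, 2]
Stage 1 (SUM): sum[0..0]=-3, sum[0..1]=5, sum[0..2]=0, sum[0..3]=-3, sum[0..4]=-1 -> [-3, 5, 0, -3, -1]
Stage 2 (DELAY): [0, -3, 5, 0, -3] = [0, -3, 5, 0, -3] -> [0, -3, 5, 0, -3]
Stage 3 (ABS): |0|=0, |-3|=3, |5|=5, |0|=0, |-3|=3 -> [0, 3, 5, 0, 3]
Stage 4 (AMPLIFY 2): 0*2=0, 3*2=6, 5*2=10, 0*2=0, 3*2=6 -> [0, 6, 10, 0, 6]

Answer: 0 6 10 0 6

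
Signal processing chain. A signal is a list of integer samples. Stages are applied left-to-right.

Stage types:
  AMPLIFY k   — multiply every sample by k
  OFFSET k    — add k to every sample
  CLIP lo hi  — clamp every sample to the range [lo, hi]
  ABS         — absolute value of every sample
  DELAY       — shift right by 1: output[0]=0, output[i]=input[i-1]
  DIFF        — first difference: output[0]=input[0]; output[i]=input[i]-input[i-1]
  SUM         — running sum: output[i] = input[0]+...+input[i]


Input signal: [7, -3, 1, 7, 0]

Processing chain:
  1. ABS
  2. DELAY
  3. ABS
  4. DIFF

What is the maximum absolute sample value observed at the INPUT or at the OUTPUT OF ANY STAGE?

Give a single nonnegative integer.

Input: [7, -3, 1, 7, 0] (max |s|=7)
Stage 1 (ABS): |7|=7, |-3|=3, |1|=1, |7|=7, |0|=0 -> [7, 3, 1, 7, 0] (max |s|=7)
Stage 2 (DELAY): [0, 7, 3, 1, 7] = [0, 7, 3, 1, 7] -> [0, 7, 3, 1, 7] (max |s|=7)
Stage 3 (ABS): |0|=0, |7|=7, |3|=3, |1|=1, |7|=7 -> [0, 7, 3, 1, 7] (max |s|=7)
Stage 4 (DIFF): s[0]=0, 7-0=7, 3-7=-4, 1-3=-2, 7-1=6 -> [0, 7, -4, -2, 6] (max |s|=7)
Overall max amplitude: 7

Answer: 7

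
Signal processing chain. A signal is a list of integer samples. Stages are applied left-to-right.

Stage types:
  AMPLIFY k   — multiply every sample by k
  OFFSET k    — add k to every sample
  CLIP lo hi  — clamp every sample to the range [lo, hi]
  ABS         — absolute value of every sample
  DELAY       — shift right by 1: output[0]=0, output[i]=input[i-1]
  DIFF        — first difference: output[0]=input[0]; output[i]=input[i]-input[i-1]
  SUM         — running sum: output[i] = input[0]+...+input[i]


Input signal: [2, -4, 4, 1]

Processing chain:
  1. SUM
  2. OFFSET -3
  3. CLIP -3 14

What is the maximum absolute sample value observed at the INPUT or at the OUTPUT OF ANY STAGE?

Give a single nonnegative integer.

Input: [2, -4, 4, 1] (max |s|=4)
Stage 1 (SUM): sum[0..0]=2, sum[0..1]=-2, sum[0..2]=2, sum[0..3]=3 -> [2, -2, 2, 3] (max |s|=3)
Stage 2 (OFFSET -3): 2+-3=-1, -2+-3=-5, 2+-3=-1, 3+-3=0 -> [-1, -5, -1, 0] (max |s|=5)
Stage 3 (CLIP -3 14): clip(-1,-3,14)=-1, clip(-5,-3,14)=-3, clip(-1,-3,14)=-1, clip(0,-3,14)=0 -> [-1, -3, -1, 0] (max |s|=3)
Overall max amplitude: 5

Answer: 5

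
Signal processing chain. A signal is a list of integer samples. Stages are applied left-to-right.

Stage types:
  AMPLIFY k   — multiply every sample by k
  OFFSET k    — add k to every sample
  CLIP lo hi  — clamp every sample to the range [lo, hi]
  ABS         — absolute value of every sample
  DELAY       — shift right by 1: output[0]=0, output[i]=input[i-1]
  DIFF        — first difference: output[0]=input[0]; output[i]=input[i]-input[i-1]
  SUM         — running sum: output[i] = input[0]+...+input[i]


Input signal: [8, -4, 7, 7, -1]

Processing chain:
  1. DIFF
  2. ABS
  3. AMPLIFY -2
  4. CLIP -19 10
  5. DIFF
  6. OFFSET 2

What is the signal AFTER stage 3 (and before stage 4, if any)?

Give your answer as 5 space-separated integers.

Answer: -16 -24 -22 0 -16

Derivation:
Input: [8, -4, 7, 7, -1]
Stage 1 (DIFF): s[0]=8, -4-8=-12, 7--4=11, 7-7=0, -1-7=-8 -> [8, -12, 11, 0, -8]
Stage 2 (ABS): |8|=8, |-12|=12, |11|=11, |0|=0, |-8|=8 -> [8, 12, 11, 0, 8]
Stage 3 (AMPLIFY -2): 8*-2=-16, 12*-2=-24, 11*-2=-22, 0*-2=0, 8*-2=-16 -> [-16, -24, -22, 0, -16]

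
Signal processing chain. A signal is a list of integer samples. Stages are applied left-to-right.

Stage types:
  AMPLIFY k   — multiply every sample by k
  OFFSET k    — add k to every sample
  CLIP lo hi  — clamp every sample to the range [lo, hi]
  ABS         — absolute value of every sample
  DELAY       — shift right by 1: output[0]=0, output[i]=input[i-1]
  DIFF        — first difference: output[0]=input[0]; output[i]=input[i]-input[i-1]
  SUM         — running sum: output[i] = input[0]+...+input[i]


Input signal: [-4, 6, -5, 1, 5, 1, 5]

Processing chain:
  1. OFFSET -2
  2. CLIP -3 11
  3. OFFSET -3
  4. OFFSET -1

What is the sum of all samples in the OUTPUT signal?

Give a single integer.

Answer: -26

Derivation:
Input: [-4, 6, -5, 1, 5, 1, 5]
Stage 1 (OFFSET -2): -4+-2=-6, 6+-2=4, -5+-2=-7, 1+-2=-1, 5+-2=3, 1+-2=-1, 5+-2=3 -> [-6, 4, -7, -1, 3, -1, 3]
Stage 2 (CLIP -3 11): clip(-6,-3,11)=-3, clip(4,-3,11)=4, clip(-7,-3,11)=-3, clip(-1,-3,11)=-1, clip(3,-3,11)=3, clip(-1,-3,11)=-1, clip(3,-3,11)=3 -> [-3, 4, -3, -1, 3, -1, 3]
Stage 3 (OFFSET -3): -3+-3=-6, 4+-3=1, -3+-3=-6, -1+-3=-4, 3+-3=0, -1+-3=-4, 3+-3=0 -> [-6, 1, -6, -4, 0, -4, 0]
Stage 4 (OFFSET -1): -6+-1=-7, 1+-1=0, -6+-1=-7, -4+-1=-5, 0+-1=-1, -4+-1=-5, 0+-1=-1 -> [-7, 0, -7, -5, -1, -5, -1]
Output sum: -26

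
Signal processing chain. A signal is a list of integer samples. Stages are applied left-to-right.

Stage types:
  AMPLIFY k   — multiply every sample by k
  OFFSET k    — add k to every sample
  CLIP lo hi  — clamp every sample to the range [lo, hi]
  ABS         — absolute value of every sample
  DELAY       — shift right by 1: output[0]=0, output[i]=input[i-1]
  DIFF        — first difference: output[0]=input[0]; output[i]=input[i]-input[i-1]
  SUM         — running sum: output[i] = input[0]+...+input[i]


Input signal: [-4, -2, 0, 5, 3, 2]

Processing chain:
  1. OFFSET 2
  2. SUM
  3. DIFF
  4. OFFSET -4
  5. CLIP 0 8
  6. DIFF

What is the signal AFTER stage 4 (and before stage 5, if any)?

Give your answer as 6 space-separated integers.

Input: [-4, -2, 0, 5, 3, 2]
Stage 1 (OFFSET 2): -4+2=-2, -2+2=0, 0+2=2, 5+2=7, 3+2=5, 2+2=4 -> [-2, 0, 2, 7, 5, 4]
Stage 2 (SUM): sum[0..0]=-2, sum[0..1]=-2, sum[0..2]=0, sum[0..3]=7, sum[0..4]=12, sum[0..5]=16 -> [-2, -2, 0, 7, 12, 16]
Stage 3 (DIFF): s[0]=-2, -2--2=0, 0--2=2, 7-0=7, 12-7=5, 16-12=4 -> [-2, 0, 2, 7, 5, 4]
Stage 4 (OFFSET -4): -2+-4=-6, 0+-4=-4, 2+-4=-2, 7+-4=3, 5+-4=1, 4+-4=0 -> [-6, -4, -2, 3, 1, 0]

Answer: -6 -4 -2 3 1 0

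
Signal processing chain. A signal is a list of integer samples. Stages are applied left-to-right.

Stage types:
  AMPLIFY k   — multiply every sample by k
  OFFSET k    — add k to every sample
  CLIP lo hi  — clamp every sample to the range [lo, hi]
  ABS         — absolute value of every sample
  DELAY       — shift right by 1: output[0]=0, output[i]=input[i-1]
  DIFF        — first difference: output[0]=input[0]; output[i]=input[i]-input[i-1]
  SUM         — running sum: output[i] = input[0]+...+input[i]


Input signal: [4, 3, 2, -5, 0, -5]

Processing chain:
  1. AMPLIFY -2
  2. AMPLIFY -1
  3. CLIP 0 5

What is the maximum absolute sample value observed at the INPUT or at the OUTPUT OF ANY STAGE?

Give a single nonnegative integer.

Answer: 10

Derivation:
Input: [4, 3, 2, -5, 0, -5] (max |s|=5)
Stage 1 (AMPLIFY -2): 4*-2=-8, 3*-2=-6, 2*-2=-4, -5*-2=10, 0*-2=0, -5*-2=10 -> [-8, -6, -4, 10, 0, 10] (max |s|=10)
Stage 2 (AMPLIFY -1): -8*-1=8, -6*-1=6, -4*-1=4, 10*-1=-10, 0*-1=0, 10*-1=-10 -> [8, 6, 4, -10, 0, -10] (max |s|=10)
Stage 3 (CLIP 0 5): clip(8,0,5)=5, clip(6,0,5)=5, clip(4,0,5)=4, clip(-10,0,5)=0, clip(0,0,5)=0, clip(-10,0,5)=0 -> [5, 5, 4, 0, 0, 0] (max |s|=5)
Overall max amplitude: 10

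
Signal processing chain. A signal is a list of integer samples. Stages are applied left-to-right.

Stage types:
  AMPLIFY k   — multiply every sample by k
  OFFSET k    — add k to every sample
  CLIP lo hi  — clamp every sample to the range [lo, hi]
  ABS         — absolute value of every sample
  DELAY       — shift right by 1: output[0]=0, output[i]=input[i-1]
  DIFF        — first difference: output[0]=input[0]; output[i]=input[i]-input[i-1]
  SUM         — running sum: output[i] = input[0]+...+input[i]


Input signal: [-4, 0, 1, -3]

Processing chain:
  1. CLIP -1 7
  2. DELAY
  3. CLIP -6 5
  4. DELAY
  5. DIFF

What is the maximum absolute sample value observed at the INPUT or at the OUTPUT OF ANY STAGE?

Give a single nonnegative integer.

Input: [-4, 0, 1, -3] (max |s|=4)
Stage 1 (CLIP -1 7): clip(-4,-1,7)=-1, clip(0,-1,7)=0, clip(1,-1,7)=1, clip(-3,-1,7)=-1 -> [-1, 0, 1, -1] (max |s|=1)
Stage 2 (DELAY): [0, -1, 0, 1] = [0, -1, 0, 1] -> [0, -1, 0, 1] (max |s|=1)
Stage 3 (CLIP -6 5): clip(0,-6,5)=0, clip(-1,-6,5)=-1, clip(0,-6,5)=0, clip(1,-6,5)=1 -> [0, -1, 0, 1] (max |s|=1)
Stage 4 (DELAY): [0, 0, -1, 0] = [0, 0, -1, 0] -> [0, 0, -1, 0] (max |s|=1)
Stage 5 (DIFF): s[0]=0, 0-0=0, -1-0=-1, 0--1=1 -> [0, 0, -1, 1] (max |s|=1)
Overall max amplitude: 4

Answer: 4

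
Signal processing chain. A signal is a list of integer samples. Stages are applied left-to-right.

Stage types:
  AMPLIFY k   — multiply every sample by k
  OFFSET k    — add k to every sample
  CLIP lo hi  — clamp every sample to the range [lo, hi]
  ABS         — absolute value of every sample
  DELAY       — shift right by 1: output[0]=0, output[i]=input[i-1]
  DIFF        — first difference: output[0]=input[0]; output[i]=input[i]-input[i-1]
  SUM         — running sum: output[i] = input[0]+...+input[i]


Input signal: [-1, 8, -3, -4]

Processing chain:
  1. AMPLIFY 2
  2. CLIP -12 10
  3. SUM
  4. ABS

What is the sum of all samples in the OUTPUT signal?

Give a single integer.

Answer: 18

Derivation:
Input: [-1, 8, -3, -4]
Stage 1 (AMPLIFY 2): -1*2=-2, 8*2=16, -3*2=-6, -4*2=-8 -> [-2, 16, -6, -8]
Stage 2 (CLIP -12 10): clip(-2,-12,10)=-2, clip(16,-12,10)=10, clip(-6,-12,10)=-6, clip(-8,-12,10)=-8 -> [-2, 10, -6, -8]
Stage 3 (SUM): sum[0..0]=-2, sum[0..1]=8, sum[0..2]=2, sum[0..3]=-6 -> [-2, 8, 2, -6]
Stage 4 (ABS): |-2|=2, |8|=8, |2|=2, |-6|=6 -> [2, 8, 2, 6]
Output sum: 18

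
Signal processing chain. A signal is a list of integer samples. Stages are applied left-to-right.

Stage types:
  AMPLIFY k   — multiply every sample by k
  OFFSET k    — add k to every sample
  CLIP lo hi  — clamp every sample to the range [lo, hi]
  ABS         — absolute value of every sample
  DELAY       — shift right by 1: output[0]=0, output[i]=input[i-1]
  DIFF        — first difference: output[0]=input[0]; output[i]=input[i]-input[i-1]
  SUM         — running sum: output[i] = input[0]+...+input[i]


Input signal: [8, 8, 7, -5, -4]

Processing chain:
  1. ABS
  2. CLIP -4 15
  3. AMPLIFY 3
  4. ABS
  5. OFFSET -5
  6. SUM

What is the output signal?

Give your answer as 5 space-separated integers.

Answer: 19 38 54 64 71

Derivation:
Input: [8, 8, 7, -5, -4]
Stage 1 (ABS): |8|=8, |8|=8, |7|=7, |-5|=5, |-4|=4 -> [8, 8, 7, 5, 4]
Stage 2 (CLIP -4 15): clip(8,-4,15)=8, clip(8,-4,15)=8, clip(7,-4,15)=7, clip(5,-4,15)=5, clip(4,-4,15)=4 -> [8, 8, 7, 5, 4]
Stage 3 (AMPLIFY 3): 8*3=24, 8*3=24, 7*3=21, 5*3=15, 4*3=12 -> [24, 24, 21, 15, 12]
Stage 4 (ABS): |24|=24, |24|=24, |21|=21, |15|=15, |12|=12 -> [24, 24, 21, 15, 12]
Stage 5 (OFFSET -5): 24+-5=19, 24+-5=19, 21+-5=16, 15+-5=10, 12+-5=7 -> [19, 19, 16, 10, 7]
Stage 6 (SUM): sum[0..0]=19, sum[0..1]=38, sum[0..2]=54, sum[0..3]=64, sum[0..4]=71 -> [19, 38, 54, 64, 71]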